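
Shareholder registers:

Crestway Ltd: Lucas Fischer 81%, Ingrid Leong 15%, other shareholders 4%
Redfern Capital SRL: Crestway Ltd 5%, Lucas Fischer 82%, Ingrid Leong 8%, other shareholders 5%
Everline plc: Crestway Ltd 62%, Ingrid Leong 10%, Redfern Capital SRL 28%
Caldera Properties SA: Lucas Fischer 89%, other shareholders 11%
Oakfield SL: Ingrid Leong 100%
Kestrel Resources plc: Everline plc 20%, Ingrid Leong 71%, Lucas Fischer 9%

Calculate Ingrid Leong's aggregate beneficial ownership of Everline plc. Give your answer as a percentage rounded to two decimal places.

21.75%

Ingrid reaches Everline along 4 paths.
Via Crestway: 15% × 62% = 9.3%.
Direct stake: 10% = 10%.
Via Crestway → Redfern: 15% × 5% × 28% = 0.21%.
Via Redfern: 8% × 28% = 2.24%.
Total: 9.3% + 10% + 0.21% + 2.24% = 21.75%.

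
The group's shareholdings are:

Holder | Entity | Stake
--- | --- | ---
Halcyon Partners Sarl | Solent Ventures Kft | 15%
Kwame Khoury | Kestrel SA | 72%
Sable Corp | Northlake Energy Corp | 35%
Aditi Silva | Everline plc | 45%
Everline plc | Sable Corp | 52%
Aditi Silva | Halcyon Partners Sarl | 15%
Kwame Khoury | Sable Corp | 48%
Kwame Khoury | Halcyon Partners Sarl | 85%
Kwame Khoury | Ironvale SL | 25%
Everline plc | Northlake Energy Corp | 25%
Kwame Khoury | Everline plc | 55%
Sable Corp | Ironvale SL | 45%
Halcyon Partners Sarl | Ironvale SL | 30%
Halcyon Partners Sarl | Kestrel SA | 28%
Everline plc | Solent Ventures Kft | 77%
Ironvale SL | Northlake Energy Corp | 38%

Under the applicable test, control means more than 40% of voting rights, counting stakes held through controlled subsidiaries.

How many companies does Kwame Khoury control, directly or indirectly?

Kwame holds 55% of Everline, so Kwame controls Everline.
Kwame holds 85% of Halcyon, so Kwame controls Halcyon.
Everline and Kwame together hold 52% + 48% = 100% of Sable, so Kwame controls Sable.
Everline and Halcyon together hold 77% + 15% = 92% of Solent, so Kwame controls Solent.
Kwame and Sable and Halcyon together hold 25% + 45% + 30% = 100% of Ironvale, so Kwame controls Ironvale.
Kwame and Halcyon together hold 72% + 28% = 100% of Kestrel, so Kwame controls Kestrel.
Sable and Ironvale and Everline together hold 35% + 38% + 25% = 98% of Northlake, so Kwame controls Northlake.
Kwame controls 7 companies.

7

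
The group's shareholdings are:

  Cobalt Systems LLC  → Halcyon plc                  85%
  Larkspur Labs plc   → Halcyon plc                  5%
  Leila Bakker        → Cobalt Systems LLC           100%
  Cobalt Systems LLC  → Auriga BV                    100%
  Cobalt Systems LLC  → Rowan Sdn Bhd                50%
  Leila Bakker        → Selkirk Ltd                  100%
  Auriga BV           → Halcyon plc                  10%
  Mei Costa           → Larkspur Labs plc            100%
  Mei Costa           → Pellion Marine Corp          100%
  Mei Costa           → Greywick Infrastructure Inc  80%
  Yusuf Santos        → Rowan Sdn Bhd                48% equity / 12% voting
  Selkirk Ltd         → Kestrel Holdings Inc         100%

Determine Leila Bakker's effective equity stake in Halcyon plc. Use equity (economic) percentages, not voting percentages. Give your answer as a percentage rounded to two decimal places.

95.00%

Leila reaches Halcyon along 2 paths.
Via Cobalt → Auriga: 100% × 100% × 10% = 10%.
Via Cobalt: 100% × 85% = 85%.
Total: 10% + 85% = 95%.
Rounded: 95.00%.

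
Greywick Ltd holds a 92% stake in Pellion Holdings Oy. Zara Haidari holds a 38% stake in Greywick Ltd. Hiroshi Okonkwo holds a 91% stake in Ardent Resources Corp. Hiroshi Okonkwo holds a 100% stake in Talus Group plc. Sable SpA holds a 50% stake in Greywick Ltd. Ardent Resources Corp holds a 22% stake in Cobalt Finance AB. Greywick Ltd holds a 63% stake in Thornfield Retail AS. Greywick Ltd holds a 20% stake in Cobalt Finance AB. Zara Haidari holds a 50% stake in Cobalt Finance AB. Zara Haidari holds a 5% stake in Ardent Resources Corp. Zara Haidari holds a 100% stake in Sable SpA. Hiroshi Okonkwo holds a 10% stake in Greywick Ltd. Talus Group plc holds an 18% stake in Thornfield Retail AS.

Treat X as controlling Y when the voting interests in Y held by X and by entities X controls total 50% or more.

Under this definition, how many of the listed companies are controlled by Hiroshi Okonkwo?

Hiroshi holds 91% of Ardent, so Hiroshi controls Ardent.
Hiroshi holds 100% of Talus, so Hiroshi controls Talus.
No other company's threshold is met.
Hiroshi controls 2 companies.

2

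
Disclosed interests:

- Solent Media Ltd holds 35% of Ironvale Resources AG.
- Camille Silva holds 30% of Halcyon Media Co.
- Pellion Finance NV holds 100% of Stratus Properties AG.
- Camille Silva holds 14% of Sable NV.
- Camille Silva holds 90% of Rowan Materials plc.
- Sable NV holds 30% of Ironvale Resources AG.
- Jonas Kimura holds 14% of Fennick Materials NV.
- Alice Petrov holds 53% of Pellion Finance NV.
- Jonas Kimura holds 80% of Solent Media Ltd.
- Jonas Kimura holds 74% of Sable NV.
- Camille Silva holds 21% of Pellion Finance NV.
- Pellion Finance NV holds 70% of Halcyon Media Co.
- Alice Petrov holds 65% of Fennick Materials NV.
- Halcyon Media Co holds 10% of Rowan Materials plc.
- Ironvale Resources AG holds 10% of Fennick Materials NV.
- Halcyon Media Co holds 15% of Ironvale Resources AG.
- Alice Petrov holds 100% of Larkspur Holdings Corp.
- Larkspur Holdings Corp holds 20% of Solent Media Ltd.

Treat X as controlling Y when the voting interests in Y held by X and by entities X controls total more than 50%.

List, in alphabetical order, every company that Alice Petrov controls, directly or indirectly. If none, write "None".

Fennick Materials NV, Halcyon Media Co, Larkspur Holdings Corp, Pellion Finance NV, Stratus Properties AG

Alice holds 100% of Larkspur, so Alice controls Larkspur.
Alice holds 53% of Pellion, so Alice controls Pellion.
Pellion holds 70% of Halcyon, so Alice controls Halcyon.
Pellion holds 100% of Stratus, so Alice controls Stratus.
Alice holds 65% of Fennick, so Alice controls Fennick.
No other company's threshold is met.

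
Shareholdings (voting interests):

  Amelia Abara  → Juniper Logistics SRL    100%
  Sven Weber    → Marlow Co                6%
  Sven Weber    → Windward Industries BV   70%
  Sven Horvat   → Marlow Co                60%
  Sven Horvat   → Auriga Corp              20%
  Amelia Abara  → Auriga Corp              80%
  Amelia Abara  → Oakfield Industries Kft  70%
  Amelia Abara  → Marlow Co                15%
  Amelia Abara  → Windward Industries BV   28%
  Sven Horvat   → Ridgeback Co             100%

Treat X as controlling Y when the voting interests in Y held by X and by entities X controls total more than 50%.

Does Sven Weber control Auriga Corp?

Sven Weber holds 70% of Windward, so Sven Weber controls Windward.
Neither Sven Weber nor any entity Sven Weber controls holds any voting interest in Auriga.
So Sven Weber does not control Auriga.

No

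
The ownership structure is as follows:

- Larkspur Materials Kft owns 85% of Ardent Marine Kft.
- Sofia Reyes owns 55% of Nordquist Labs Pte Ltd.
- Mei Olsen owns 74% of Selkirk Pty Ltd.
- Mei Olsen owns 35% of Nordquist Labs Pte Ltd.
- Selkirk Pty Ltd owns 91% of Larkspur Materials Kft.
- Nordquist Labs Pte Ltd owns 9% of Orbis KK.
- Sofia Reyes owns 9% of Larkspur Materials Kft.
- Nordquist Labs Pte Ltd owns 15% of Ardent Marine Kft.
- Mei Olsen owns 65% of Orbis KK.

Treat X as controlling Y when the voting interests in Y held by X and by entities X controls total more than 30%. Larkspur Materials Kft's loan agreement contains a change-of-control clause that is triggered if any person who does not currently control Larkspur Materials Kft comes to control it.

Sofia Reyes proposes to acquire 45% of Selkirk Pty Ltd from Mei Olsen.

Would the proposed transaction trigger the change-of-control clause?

The purchase adds only to Sofia's holdings (Mei's stake shrinks), so Sofia is the only person who could newly come to control Larkspur.
Sofia holds 55% of Nordquist, so Sofia controls Nordquist.
In Larkspur, Sofia's side holds only 9%, not > 30%.
So before the transaction, Sofia does not control Larkspur.
After the purchase, Sofia holds 45% of Selkirk directly, and Mei's stake falls to 29%.
Sofia holds 45% of Selkirk, so Sofia controls Selkirk.
Selkirk and Sofia together hold 91% + 9% = 100% of Larkspur, so Sofia controls Larkspur.
Sofia did not control Larkspur before and does after, so the clause is triggered.

Yes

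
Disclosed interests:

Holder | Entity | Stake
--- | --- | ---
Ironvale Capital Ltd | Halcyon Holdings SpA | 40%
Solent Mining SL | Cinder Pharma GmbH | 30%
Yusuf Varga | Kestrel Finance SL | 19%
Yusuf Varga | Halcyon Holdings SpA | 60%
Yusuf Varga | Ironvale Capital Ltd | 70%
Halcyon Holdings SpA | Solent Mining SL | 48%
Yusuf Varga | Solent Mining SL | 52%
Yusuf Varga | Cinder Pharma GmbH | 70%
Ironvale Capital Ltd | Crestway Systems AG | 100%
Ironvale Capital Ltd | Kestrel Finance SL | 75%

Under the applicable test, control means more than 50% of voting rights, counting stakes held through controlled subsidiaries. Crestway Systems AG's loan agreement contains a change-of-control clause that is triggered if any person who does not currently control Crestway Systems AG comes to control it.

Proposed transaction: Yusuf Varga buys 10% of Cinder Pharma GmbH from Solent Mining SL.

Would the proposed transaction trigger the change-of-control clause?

The purchase adds only to Yusuf's holdings (Solent's stake shrinks), so Yusuf is the only person who could newly come to control Crestway.
Yusuf holds 70% of Ironvale, so Yusuf controls Ironvale.
Ironvale holds 100% of Crestway, so Yusuf controls Crestway.
So Yusuf already controls Crestway before the transaction.
After the purchase, Yusuf's direct stake in Cinder rises to 70% + 10% = 80%, and Solent's stake falls to 20%.
Yusuf controlled Crestway already, so this is not a new person acquiring control; every other person's position is unchanged or reduced.
No new person acquires control, so the clause is not triggered.

No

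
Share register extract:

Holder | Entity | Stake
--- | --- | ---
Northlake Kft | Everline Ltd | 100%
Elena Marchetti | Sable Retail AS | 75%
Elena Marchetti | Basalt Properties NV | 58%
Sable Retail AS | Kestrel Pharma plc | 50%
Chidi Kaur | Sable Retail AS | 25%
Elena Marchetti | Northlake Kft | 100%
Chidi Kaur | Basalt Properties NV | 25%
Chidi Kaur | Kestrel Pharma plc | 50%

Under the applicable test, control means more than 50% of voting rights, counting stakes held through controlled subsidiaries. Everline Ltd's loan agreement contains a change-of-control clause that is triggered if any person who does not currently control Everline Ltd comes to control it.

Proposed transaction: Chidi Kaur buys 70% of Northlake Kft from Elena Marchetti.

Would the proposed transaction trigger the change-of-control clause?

Yes

The purchase adds only to Chidi's holdings (Elena's stake shrinks), so Chidi is the only person who could newly come to control Everline.
Chidi's largest direct stake is 50% in Kestrel, which does not meet the threshold, so Chidi controls no company.
Neither Chidi nor any entity Chidi controls holds any voting interest in Everline.
So before the transaction, Chidi does not control Everline.
After the purchase, Chidi holds 70% of Northlake directly, and Elena's stake falls to 30%.
Chidi holds 70% of Northlake, so Chidi controls Northlake.
Northlake holds 100% of Everline, so Chidi controls Everline.
Chidi did not control Everline before and does after, so the clause is triggered.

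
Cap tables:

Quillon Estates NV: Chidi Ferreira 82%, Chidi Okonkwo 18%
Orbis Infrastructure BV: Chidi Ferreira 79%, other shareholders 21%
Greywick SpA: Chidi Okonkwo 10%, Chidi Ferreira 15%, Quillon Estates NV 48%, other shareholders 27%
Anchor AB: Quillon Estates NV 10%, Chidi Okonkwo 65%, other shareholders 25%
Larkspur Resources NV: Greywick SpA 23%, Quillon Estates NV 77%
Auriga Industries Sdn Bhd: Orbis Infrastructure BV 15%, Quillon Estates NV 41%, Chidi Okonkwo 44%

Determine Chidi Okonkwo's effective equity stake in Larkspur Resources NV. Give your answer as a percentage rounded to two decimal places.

18.15%

Chidi Okonkwo reaches Larkspur along 3 paths.
Via Greywick: 10% × 23% = 2.3%.
Via Quillon → Greywick: 18% × 48% × 23% = 1.9872%.
Via Quillon: 18% × 77% = 13.86%.
Total: 2.3% + 1.9872% + 13.86% = 18.1472%.
Rounded: 18.15%.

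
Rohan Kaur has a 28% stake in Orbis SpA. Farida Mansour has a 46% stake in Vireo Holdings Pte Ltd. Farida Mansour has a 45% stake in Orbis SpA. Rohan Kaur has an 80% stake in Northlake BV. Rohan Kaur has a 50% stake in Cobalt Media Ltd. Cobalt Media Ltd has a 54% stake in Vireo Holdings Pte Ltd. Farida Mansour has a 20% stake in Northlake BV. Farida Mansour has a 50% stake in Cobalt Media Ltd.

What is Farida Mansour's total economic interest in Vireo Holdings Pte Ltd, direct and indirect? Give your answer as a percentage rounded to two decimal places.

Farida reaches Vireo along 2 paths.
Direct stake: 46% = 46%.
Via Cobalt: 50% × 54% = 27%.
Total: 46% + 27% = 73%.
Rounded: 73.00%.

73.00%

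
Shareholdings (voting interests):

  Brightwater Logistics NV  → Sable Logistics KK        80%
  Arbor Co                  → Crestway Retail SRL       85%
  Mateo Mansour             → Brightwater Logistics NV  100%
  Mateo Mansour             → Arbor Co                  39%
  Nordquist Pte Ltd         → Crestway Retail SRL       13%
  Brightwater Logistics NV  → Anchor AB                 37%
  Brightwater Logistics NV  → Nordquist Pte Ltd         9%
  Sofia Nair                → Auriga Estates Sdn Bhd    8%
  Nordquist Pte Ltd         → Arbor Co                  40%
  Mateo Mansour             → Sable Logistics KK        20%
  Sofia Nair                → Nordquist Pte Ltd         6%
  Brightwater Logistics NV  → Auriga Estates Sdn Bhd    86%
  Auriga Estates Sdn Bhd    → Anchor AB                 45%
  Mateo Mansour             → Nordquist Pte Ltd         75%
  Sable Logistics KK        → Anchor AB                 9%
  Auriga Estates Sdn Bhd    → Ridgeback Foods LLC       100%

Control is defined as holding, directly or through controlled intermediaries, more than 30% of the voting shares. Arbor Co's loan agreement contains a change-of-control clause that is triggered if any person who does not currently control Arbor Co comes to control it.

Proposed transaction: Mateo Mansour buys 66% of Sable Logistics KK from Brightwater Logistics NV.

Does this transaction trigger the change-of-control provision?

The purchase adds only to Mateo's holdings (Brightwater's stake shrinks), so Mateo is the only person who could newly come to control Arbor.
Mateo holds 100% of Brightwater, so Mateo controls Brightwater.
Mateo and Brightwater together hold 75% + 9% = 84% of Nordquist, so Mateo controls Nordquist.
Nordquist and Mateo together hold 40% + 39% = 79% of Arbor, so Mateo controls Arbor.
So Mateo already controls Arbor before the transaction.
After the purchase, Mateo's direct stake in Sable rises to 20% + 66% = 86%, and Brightwater's stake falls to 14%.
Mateo controlled Arbor already, so this is not a new person acquiring control; every other person's position is unchanged or reduced.
No new person acquires control, so the clause is not triggered.

No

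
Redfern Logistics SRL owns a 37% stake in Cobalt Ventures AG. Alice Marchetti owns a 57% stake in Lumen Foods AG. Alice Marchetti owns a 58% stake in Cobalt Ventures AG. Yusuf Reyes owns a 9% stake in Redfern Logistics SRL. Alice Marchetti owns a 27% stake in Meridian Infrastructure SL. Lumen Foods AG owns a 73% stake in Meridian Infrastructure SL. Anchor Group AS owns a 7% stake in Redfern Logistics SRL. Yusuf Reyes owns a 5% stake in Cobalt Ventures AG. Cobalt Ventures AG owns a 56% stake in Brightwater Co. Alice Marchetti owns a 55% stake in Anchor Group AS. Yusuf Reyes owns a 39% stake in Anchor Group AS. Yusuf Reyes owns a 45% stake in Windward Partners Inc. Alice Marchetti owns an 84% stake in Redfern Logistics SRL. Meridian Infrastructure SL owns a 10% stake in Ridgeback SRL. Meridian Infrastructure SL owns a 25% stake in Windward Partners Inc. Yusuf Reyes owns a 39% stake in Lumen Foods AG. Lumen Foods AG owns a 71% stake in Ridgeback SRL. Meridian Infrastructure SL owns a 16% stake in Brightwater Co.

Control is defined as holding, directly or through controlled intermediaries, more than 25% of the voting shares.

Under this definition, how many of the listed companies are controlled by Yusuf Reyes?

5

Yusuf holds 39% of Anchor, so Yusuf controls Anchor.
Yusuf holds 39% of Lumen, so Yusuf controls Lumen.
Lumen holds 73% of Meridian, so Yusuf controls Meridian.
Meridian and Yusuf together hold 25% + 45% = 70% of Windward, so Yusuf controls Windward.
Lumen and Meridian together hold 71% + 10% = 81% of Ridgeback, so Yusuf controls Ridgeback.
No other company's threshold is met.
Yusuf controls 5 companies.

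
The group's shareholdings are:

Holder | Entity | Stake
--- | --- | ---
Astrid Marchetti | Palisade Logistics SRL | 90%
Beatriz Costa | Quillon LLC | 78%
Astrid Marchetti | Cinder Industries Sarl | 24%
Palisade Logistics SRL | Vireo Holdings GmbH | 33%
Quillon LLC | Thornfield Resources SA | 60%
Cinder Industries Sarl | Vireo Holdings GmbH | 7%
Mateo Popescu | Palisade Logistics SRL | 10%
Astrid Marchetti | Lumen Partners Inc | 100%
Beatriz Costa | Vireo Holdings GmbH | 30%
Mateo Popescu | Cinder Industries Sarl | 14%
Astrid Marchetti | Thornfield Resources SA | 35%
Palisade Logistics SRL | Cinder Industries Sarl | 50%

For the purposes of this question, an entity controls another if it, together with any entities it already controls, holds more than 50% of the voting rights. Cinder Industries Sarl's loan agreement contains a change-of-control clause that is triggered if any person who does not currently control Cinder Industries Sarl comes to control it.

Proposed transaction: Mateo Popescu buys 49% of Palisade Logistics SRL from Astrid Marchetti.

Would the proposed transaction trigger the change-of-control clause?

Yes

The purchase adds only to Mateo's holdings (Astrid's stake shrinks), so Mateo is the only person who could newly come to control Cinder.
Mateo's largest direct stake is 14% in Cinder, which does not meet the threshold, so Mateo controls no company.
In Cinder, Mateo's side holds only 14%, not > 50%.
So before the transaction, Mateo does not control Cinder.
After the purchase, Mateo's direct stake in Palisade rises to 10% + 49% = 59%, and Astrid's stake falls to 41%.
Mateo holds 59% of Palisade, so Mateo controls Palisade.
Mateo and Palisade together hold 14% + 50% = 64% of Cinder, so Mateo controls Cinder.
Mateo did not control Cinder before and does after, so the clause is triggered.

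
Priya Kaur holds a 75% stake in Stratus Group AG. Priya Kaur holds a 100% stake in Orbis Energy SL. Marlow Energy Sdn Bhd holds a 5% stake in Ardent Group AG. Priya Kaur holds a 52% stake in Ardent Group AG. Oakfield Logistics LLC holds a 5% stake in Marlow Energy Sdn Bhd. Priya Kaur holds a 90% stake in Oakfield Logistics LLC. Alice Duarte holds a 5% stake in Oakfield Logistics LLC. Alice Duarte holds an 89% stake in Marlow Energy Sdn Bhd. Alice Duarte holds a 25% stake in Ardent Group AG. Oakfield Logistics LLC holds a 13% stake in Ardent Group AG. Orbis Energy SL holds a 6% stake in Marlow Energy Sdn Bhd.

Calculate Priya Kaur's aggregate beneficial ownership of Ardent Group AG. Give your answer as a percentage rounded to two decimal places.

64.23%

Priya reaches Ardent along 4 paths.
Via Oakfield → Marlow: 90% × 5% × 5% = 0.225%.
Via Orbis → Marlow: 100% × 6% × 5% = 0.3%.
Direct stake: 52% = 52%.
Via Oakfield: 90% × 13% = 11.7%.
Total: 0.225% + 0.3% + 52% + 11.7% = 64.225%.
Rounded: 64.23%.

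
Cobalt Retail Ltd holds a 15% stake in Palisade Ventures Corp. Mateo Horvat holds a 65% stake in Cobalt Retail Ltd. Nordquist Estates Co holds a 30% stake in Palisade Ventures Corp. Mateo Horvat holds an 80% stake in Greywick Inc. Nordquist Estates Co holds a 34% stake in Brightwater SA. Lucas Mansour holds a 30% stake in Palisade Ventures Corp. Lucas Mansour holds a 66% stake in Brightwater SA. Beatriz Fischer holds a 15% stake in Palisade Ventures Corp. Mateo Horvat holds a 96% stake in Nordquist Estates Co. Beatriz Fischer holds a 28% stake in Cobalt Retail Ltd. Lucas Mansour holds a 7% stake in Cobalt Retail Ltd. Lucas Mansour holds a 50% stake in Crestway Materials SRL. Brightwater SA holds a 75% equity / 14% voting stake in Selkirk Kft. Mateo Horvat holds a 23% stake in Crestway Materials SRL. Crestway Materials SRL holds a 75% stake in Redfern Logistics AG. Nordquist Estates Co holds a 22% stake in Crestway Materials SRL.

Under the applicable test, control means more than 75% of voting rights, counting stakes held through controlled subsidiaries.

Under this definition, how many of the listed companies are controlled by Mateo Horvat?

2

Mateo holds 96% of Nordquist, so Mateo controls Nordquist.
Mateo holds 80% of Greywick, so Mateo controls Greywick.
No other company's threshold is met.
Mateo controls 2 companies.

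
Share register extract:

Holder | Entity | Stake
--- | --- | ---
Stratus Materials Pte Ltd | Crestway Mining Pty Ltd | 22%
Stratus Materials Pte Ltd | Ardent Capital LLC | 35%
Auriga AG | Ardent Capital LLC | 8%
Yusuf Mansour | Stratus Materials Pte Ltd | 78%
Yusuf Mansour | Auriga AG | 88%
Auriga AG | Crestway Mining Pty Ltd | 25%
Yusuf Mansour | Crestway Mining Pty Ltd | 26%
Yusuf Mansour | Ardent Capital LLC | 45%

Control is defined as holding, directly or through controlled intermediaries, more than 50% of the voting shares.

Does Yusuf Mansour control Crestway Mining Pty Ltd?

Yusuf holds 78% of Stratus, so Yusuf controls Stratus.
Yusuf holds 88% of Auriga, so Yusuf controls Auriga.
Auriga and Yusuf and Stratus together hold 25% + 26% + 22% = 73% of Crestway, so Yusuf controls Crestway.

Yes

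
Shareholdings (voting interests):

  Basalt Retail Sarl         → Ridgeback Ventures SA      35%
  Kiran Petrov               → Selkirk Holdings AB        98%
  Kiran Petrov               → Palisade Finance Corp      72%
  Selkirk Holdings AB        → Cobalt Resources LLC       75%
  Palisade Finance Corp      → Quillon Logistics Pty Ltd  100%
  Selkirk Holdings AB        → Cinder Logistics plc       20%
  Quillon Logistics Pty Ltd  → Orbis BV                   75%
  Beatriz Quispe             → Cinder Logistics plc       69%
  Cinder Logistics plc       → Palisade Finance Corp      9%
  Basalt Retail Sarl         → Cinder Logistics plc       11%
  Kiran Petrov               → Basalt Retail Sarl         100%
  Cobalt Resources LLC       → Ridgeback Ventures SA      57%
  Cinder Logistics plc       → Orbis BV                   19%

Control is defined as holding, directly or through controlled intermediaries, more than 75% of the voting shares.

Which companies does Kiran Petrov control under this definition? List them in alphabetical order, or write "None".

Kiran holds 100% of Basalt, so Kiran controls Basalt.
Kiran holds 98% of Selkirk, so Kiran controls Selkirk.
No other company's threshold is met.

Basalt Retail Sarl, Selkirk Holdings AB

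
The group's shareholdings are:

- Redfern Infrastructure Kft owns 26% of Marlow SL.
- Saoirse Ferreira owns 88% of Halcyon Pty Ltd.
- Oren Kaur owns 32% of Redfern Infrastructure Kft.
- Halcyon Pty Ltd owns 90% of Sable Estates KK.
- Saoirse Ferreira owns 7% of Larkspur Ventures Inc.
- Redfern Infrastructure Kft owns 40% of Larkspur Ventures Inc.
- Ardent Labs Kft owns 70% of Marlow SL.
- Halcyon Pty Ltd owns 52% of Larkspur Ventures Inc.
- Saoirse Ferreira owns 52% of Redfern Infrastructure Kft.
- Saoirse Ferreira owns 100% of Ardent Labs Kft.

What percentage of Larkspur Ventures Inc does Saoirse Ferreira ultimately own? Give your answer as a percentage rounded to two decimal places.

73.56%

Saoirse reaches Larkspur along 3 paths.
Direct stake: 7% = 7%.
Via Halcyon: 88% × 52% = 45.76%.
Via Redfern: 52% × 40% = 20.8%.
Total: 7% + 45.76% + 20.8% = 73.56%.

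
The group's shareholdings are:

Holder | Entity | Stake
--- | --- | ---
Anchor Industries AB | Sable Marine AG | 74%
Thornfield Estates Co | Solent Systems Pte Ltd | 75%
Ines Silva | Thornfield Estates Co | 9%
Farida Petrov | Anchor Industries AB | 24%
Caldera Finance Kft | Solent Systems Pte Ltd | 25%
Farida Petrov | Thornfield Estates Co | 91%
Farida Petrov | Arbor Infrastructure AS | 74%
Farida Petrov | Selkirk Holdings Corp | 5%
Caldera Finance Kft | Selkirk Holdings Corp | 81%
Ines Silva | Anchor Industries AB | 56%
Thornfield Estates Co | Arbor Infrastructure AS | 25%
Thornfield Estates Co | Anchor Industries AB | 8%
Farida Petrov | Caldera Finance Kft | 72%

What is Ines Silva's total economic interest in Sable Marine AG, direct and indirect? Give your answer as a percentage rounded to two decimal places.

41.97%

Ines reaches Sable along 2 paths.
Via Anchor: 56% × 74% = 41.44%.
Via Thornfield → Anchor: 9% × 8% × 74% = 0.5328%.
Total: 41.44% + 0.5328% = 41.9728%.
Rounded: 41.97%.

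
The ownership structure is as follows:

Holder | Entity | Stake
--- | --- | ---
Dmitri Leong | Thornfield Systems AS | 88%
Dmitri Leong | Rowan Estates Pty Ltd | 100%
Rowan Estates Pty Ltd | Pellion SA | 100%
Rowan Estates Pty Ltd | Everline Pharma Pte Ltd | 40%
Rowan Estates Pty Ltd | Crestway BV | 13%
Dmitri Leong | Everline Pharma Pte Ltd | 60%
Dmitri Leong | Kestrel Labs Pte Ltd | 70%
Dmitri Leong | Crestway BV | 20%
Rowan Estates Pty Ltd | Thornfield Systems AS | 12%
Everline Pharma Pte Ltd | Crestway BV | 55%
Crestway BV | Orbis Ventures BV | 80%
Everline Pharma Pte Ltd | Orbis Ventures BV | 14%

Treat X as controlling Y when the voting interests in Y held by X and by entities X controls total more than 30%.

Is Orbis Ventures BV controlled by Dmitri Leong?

Dmitri holds 100% of Rowan, so Dmitri controls Rowan.
Dmitri and Rowan together hold 60% + 40% = 100% of Everline, so Dmitri controls Everline.
Everline and Dmitri and Rowan together hold 55% + 20% + 13% = 88% of Crestway, so Dmitri controls Crestway.
Crestway and Everline together hold 80% + 14% = 94% of Orbis, so Dmitri controls Orbis.

Yes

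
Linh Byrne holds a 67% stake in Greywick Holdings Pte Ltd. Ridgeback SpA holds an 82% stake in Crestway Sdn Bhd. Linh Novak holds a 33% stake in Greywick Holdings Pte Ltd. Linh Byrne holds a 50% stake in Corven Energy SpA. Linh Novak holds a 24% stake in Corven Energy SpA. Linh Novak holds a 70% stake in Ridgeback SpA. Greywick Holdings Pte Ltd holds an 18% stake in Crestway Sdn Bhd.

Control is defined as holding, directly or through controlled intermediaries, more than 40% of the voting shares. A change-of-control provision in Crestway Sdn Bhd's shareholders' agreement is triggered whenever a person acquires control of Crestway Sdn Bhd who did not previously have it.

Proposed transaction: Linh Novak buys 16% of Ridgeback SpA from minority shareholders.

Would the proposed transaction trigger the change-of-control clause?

No

The purchase changes only Linh Novak's holdings, so Linh Novak is the only person who could newly come to control Crestway.
Linh Novak holds 70% of Ridgeback, so Linh Novak controls Ridgeback.
Ridgeback holds 82% of Crestway, so Linh Novak controls Crestway.
So Linh Novak already controls Crestway before the transaction.
After the purchase, Linh Novak's direct stake in Ridgeback rises to 70% + 16% = 86%.
Linh Novak controlled Crestway already, so this is not a new person acquiring control; every other person's position is unchanged or reduced.
No new person acquires control, so the clause is not triggered.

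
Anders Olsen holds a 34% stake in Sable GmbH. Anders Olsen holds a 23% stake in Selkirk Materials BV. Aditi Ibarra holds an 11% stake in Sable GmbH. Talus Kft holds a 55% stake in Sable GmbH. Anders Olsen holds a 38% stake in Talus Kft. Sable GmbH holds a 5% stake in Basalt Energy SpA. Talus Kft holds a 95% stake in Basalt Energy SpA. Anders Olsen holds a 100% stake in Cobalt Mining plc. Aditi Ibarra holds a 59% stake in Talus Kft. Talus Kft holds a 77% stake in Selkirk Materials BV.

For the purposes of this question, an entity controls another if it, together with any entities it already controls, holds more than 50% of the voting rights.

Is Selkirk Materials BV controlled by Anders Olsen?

Anders holds 100% of Cobalt, so Anders controls Cobalt.
In Selkirk, Anders's side holds only 23%, not > 50%.
So Anders does not control Selkirk.

No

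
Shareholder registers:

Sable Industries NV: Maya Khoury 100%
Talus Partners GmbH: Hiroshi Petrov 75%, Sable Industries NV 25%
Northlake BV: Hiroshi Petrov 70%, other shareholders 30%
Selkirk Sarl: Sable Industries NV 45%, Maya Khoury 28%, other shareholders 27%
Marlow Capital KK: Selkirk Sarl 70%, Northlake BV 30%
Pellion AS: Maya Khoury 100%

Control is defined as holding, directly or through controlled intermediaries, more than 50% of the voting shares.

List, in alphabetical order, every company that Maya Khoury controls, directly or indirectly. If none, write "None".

Marlow Capital KK, Pellion AS, Sable Industries NV, Selkirk Sarl

Maya holds 100% of Sable, so Maya controls Sable.
Sable and Maya together hold 45% + 28% = 73% of Selkirk, so Maya controls Selkirk.
Selkirk holds 70% of Marlow, so Maya controls Marlow.
Maya holds 100% of Pellion, so Maya controls Pellion.
No other company's threshold is met.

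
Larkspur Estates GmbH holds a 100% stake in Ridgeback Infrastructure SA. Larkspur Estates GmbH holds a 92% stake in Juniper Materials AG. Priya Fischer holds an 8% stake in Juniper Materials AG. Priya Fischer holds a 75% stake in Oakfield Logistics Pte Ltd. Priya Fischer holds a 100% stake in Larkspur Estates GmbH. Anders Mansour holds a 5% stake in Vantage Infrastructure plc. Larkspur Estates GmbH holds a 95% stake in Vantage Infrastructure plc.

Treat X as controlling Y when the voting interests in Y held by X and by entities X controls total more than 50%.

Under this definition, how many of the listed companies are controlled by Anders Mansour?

0

Anders's largest direct stake is 5% in Vantage, which does not meet the threshold.
Anders controls 0 companies.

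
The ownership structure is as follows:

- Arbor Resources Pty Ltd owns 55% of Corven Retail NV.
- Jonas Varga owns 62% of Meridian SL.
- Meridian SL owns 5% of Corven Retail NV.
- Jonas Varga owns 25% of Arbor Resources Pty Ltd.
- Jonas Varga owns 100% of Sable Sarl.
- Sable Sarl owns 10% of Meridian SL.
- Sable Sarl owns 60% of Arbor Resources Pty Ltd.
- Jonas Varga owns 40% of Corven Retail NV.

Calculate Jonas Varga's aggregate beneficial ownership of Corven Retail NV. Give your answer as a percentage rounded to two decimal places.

90.35%

Jonas reaches Corven along 5 paths.
Direct stake: 40% = 40%.
Via Arbor: 25% × 55% = 13.75%.
Via Sable → Arbor: 100% × 60% × 55% = 33%.
Via Meridian: 62% × 5% = 3.1%.
Via Sable → Meridian: 100% × 10% × 5% = 0.5%.
Total: 40% + 13.75% + 33% + 3.1% + 0.5% = 90.35%.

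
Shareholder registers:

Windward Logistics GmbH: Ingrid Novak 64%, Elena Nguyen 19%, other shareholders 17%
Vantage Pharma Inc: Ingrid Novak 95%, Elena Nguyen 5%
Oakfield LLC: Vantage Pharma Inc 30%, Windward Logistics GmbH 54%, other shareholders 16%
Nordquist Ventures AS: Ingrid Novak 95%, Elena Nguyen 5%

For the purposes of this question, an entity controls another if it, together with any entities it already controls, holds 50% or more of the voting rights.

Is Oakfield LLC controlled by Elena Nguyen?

Elena's largest direct stake is 19% in Windward, which does not meet the threshold, so Elena controls no company.
Neither Elena nor any entity Elena controls holds any voting interest in Oakfield.
So Elena does not control Oakfield.

No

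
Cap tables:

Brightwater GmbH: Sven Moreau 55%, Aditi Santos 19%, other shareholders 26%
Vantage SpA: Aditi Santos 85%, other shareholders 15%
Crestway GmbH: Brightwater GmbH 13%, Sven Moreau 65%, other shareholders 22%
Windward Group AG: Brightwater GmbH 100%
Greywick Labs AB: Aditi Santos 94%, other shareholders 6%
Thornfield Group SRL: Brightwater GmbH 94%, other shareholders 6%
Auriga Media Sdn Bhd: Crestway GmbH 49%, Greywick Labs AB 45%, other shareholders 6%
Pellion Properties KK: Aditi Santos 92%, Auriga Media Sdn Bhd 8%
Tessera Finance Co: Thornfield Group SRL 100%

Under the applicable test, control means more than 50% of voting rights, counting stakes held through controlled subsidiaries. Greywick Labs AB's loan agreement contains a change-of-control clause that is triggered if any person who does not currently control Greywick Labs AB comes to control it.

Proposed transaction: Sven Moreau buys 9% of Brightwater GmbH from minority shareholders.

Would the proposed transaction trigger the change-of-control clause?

The purchase changes only Sven's holdings, so Sven is the only person who could newly come to control Greywick.
Sven holds 55% of Brightwater, so Sven controls Brightwater.
Brightwater and Sven together hold 13% + 65% = 78% of Crestway, so Sven controls Crestway.
Brightwater holds 100% of Windward, so Sven controls Windward.
Brightwater holds 94% of Thornfield, so Sven controls Thornfield.
Thornfield holds 100% of Tessera, so Sven controls Tessera.
Neither Sven nor any entity Sven controls holds any voting interest in Greywick.
So before the transaction, Sven does not control Greywick.
After the purchase, Sven's direct stake in Brightwater rises to 55% + 9% = 64%.
Sven holds 64% of Brightwater, so Sven controls Brightwater.
After the transaction, neither Sven nor any entity Sven controls holds a voting interest in Greywick, so Sven still does not control it.
No new person acquires control, so the clause is not triggered.

No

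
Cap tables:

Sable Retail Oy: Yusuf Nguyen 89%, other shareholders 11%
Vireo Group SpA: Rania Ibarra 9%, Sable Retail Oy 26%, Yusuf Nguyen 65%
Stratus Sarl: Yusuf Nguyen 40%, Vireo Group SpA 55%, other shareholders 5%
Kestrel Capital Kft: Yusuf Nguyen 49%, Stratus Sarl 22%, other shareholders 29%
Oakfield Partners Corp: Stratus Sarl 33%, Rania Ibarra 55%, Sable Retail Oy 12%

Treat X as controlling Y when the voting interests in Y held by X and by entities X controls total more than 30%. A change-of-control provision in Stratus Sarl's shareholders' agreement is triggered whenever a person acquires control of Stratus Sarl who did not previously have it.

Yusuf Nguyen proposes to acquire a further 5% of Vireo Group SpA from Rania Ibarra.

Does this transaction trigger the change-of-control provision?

No

The purchase adds only to Yusuf's holdings (Rania's stake shrinks), so Yusuf is the only person who could newly come to control Stratus.
Yusuf holds 89% of Sable, so Yusuf controls Sable.
Sable and Yusuf together hold 26% + 65% = 91% of Vireo, so Yusuf controls Vireo.
Yusuf and Vireo together hold 40% + 55% = 95% of Stratus, so Yusuf controls Stratus.
So Yusuf already controls Stratus before the transaction.
After the purchase, Yusuf's direct stake in Vireo rises to 65% + 5% = 70%, and Rania's stake falls to 4%.
Yusuf controlled Stratus already, so this is not a new person acquiring control; every other person's position is unchanged or reduced.
No new person acquires control, so the clause is not triggered.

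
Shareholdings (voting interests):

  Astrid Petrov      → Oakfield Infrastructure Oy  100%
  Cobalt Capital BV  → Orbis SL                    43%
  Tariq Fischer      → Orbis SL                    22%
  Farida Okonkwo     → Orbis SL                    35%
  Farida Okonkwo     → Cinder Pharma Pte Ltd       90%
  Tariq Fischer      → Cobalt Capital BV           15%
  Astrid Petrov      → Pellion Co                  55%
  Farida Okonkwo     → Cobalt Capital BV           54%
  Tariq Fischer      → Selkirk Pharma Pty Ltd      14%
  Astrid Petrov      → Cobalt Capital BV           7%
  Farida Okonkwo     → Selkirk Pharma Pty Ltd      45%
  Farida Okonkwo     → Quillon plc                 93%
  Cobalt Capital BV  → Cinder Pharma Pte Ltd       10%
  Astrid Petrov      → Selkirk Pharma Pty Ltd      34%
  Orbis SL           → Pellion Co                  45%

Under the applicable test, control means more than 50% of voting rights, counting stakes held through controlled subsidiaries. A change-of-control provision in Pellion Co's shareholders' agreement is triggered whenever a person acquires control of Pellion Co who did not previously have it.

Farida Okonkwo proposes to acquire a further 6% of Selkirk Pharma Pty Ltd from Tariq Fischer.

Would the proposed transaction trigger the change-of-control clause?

No

The purchase adds only to Farida's holdings (Tariq's stake shrinks), so Farida is the only person who could newly come to control Pellion.
Farida holds 54% of Cobalt, so Farida controls Cobalt.
Cobalt and Farida together hold 43% + 35% = 78% of Orbis, so Farida controls Orbis.
Farida holds 93% of Quillon, so Farida controls Quillon.
Farida and Cobalt together hold 90% + 10% = 100% of Cinder, so Farida controls Cinder.
In Pellion, Farida's side holds only 45%, not > 50%.
So before the transaction, Farida does not control Pellion.
After the purchase, Farida's direct stake in Selkirk rises to 45% + 6% = 51%, and Tariq's stake falls to 8%.
Farida holds 51% of Selkirk, so Farida controls Selkirk.
After the transaction, Farida's side holds 45% of Pellion, not > 50%, so Farida still does not control Pellion.
No new person acquires control, so the clause is not triggered.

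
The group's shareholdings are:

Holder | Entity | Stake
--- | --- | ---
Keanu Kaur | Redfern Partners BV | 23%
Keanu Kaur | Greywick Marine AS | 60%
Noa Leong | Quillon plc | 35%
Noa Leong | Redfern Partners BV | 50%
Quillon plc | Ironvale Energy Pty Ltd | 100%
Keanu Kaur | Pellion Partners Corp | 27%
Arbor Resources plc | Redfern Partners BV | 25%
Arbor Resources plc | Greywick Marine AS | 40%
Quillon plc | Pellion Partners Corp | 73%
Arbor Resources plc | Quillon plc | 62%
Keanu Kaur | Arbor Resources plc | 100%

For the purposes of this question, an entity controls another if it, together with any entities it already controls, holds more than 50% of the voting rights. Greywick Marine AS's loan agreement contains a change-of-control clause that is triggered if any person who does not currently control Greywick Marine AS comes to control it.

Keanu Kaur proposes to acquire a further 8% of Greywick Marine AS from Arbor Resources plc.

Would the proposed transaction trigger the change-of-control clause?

No

The purchase adds only to Keanu's holdings (Arbor's stake shrinks), so Keanu is the only person who could newly come to control Greywick.
Keanu holds 100% of Arbor, so Keanu controls Arbor.
Keanu and Arbor together hold 60% + 40% = 100% of Greywick, so Keanu controls Greywick.
So Keanu already controls Greywick before the transaction.
After the purchase, Keanu's direct stake in Greywick rises to 60% + 8% = 68%, and Arbor's stake falls to 32%.
Keanu controlled Greywick already, so this is not a new person acquiring control; every other person's position is unchanged or reduced.
No new person acquires control, so the clause is not triggered.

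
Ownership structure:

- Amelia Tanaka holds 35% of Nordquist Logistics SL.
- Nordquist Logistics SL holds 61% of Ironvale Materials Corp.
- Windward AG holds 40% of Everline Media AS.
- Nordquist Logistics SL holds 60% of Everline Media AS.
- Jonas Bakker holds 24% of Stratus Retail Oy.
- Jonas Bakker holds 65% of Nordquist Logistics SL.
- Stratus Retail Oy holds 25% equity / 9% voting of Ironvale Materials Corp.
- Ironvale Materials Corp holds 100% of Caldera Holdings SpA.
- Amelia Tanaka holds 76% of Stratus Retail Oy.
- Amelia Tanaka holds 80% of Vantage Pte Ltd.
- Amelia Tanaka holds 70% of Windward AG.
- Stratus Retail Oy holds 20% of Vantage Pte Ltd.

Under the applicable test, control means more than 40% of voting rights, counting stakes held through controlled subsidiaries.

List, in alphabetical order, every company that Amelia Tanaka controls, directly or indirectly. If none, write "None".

Stratus Retail Oy, Vantage Pte Ltd, Windward AG

Amelia holds 76% of Stratus, so Amelia controls Stratus.
Amelia holds 70% of Windward, so Amelia controls Windward.
Stratus and Amelia together hold 20% + 80% = 100% of Vantage, so Amelia controls Vantage.
No other company's threshold is met.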